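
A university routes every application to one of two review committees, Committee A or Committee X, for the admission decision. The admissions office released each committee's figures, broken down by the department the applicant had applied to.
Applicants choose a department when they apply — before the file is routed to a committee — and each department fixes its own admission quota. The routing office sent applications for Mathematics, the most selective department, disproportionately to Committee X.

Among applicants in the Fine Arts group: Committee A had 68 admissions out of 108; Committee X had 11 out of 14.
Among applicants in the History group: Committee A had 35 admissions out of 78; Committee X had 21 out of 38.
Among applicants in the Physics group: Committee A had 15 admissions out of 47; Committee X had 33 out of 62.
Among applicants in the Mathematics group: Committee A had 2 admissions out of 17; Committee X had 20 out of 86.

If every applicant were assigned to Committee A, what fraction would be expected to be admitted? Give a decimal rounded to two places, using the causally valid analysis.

0.39

The department-specific comparison favours Committee X throughout, but the pooled figures favour Committee A. The question is whether to condition on department.
Nothing the review committee does changes department; the imbalance is an allocation artefact. With department also predicting the outcome, the pooled figure is confounded, and the within-stratum comparison is the causal one.
Standardising Committee A to the population department mix: 0.271·68/108 + 0.258·35/78 + 0.242·15/47 + 0.229·2/17 = 0.391.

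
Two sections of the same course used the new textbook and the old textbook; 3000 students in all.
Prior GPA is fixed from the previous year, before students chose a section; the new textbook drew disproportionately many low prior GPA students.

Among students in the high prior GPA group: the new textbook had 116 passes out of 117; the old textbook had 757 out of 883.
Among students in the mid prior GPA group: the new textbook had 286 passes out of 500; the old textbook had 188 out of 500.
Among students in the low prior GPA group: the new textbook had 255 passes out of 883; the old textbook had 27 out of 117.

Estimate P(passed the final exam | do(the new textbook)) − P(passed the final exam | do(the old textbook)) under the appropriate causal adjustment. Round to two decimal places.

Nothing the teaching method does changes prior GPA band; the imbalance is an allocation artefact. With prior GPA band also predicting the outcome, the pooled figure is confounded, and the within-stratum comparison is the causal one.
Adjusting over the population distribution of prior GPA band: 0.333·(0.991−0.857) + 0.333·(0.572−0.376) + 0.333·(0.289−0.231) = +0.129.

+0.13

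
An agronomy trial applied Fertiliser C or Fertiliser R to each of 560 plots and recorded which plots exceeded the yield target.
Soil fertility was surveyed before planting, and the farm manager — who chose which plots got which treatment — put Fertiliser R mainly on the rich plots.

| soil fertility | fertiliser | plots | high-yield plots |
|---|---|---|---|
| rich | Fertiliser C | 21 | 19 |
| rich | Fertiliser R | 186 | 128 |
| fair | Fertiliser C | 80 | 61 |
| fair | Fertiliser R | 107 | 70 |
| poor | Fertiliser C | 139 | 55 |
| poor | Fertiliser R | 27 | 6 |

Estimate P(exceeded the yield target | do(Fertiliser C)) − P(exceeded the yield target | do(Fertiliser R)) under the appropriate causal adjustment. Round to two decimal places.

+0.17

The imbalance in soil fertility arose from how plots were allocated, not from anything the fertiliser did; and soil fertility independently affects the outcome. The pooled gap is confounded — condition on soil fertility.
Adjusting over the population distribution of soil fertility: 0.370·(0.905−0.688) + 0.334·(0.762−0.654) + 0.296·(0.396−0.222) = +0.168.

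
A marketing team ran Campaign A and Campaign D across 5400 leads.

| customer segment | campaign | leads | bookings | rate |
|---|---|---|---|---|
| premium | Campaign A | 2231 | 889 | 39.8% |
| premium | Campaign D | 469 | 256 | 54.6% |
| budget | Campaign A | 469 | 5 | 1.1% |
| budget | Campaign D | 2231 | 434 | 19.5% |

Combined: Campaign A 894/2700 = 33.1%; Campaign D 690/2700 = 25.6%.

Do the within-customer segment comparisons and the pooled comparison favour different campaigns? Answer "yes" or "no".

Within each customer segment level (premium 39.8% vs 54.6%; budget 1.1% vs 19.5%), Campaign D has the higher rate every time. Pooled: 33.1% vs 25.6% — Campaign A has the higher rate overall. The two comparisons disagree.

yes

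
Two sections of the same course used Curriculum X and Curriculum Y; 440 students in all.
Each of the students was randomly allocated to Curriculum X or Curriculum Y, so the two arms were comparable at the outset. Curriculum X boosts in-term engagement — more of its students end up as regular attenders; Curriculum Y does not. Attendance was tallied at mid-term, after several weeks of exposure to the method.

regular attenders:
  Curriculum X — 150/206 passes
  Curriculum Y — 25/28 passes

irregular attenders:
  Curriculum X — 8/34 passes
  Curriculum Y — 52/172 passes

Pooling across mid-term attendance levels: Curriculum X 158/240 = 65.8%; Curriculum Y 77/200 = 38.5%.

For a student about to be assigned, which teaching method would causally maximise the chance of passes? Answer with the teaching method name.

Curriculum X

The mid-term attendance-specific comparison favours Curriculum Y throughout, but the pooled figures favour Curriculum X. The question is whether to condition on mid-term attendance.
The distribution of mid-term attendance is itself part of what the teaching method does — it is an intermediate outcome. Holding it fixed would remove that part of the effect; the total effect is the pooled difference.
Pooled: Curriculum X 65.8% vs Curriculum Y 38.5%; Curriculum X is higher overall.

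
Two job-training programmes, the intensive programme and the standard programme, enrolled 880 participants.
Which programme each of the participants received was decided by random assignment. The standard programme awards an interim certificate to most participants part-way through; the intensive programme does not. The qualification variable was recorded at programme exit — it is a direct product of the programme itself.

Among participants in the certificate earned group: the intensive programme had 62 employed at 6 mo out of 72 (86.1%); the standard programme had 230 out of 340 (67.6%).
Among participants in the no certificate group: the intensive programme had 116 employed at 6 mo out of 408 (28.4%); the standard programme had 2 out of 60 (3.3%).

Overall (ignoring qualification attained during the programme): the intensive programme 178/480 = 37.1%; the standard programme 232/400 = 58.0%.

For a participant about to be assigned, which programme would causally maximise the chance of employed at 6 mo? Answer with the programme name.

the standard programme

The stratified and pooled comparisons disagree (the intensive programme wins within each qualification attained during the programme; the standard programme wins overall), so the answer turns on the causal role of qualification attained during the programme.
Qualification attained during the programme is recorded after the programme and is itself shifted by it — it sits on the causal path from programme to outcome. Conditioning on a mediator would strip out part of the effect we want; the pooled comparison gives the total causal effect.
Pooled: the intensive programme 37.1% vs the standard programme 58.0%; the standard programme is higher overall.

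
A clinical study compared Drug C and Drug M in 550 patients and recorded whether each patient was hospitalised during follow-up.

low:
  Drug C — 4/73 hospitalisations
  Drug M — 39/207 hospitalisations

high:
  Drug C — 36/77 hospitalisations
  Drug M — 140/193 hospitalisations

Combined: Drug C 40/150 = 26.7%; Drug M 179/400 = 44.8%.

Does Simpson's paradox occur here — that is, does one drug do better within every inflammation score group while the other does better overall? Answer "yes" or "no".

no

Within each inflammation score level (low 5.5% vs 18.8%; high 46.8% vs 72.5%), Drug C has the lower rate every time. Pooled: 26.7% vs 44.8% — Drug C has the lower rate overall. They agree.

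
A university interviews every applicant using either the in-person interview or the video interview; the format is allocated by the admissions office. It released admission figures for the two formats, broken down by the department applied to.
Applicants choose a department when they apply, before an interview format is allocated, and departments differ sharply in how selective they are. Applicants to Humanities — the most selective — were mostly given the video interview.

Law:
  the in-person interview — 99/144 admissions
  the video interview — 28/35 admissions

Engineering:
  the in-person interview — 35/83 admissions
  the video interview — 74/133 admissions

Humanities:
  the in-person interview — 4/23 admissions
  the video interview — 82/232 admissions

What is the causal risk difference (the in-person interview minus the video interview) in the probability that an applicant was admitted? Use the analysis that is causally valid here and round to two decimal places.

-0.15

Since department is a pre-existing factor (not a product of the interview format) and it affects the outcome on its own, it is a confounder. The stratified rates, not the pooled rate, identify the causal effect.
Adjusting over the population distribution of department: 0.275·(0.688−0.800) + 0.332·(0.422−0.556) + 0.392·(0.174−0.353) = -0.146.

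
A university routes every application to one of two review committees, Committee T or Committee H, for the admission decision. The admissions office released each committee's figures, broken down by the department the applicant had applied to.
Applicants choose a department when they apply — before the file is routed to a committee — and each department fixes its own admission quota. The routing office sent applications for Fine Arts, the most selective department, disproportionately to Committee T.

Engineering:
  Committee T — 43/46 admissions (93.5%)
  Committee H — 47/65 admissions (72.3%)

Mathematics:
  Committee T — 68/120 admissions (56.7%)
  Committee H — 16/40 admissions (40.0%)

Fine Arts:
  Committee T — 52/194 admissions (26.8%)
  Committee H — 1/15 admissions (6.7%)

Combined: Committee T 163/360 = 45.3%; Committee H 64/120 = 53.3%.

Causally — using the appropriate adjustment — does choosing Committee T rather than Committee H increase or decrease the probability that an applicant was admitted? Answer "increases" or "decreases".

increases

Department satisfies the back-door criterion: it is not a descendant of the review committee, and it blocks the spurious path from review committee to outcome. Adjusting for it (i.e., using the within-department rates) gives the causal effect.
Within each level — Engineering: 93.5% vs 72.3%; Mathematics: 56.7% vs 40.0%; Fine Arts: 26.8% vs 6.7% — Committee T is higher every time.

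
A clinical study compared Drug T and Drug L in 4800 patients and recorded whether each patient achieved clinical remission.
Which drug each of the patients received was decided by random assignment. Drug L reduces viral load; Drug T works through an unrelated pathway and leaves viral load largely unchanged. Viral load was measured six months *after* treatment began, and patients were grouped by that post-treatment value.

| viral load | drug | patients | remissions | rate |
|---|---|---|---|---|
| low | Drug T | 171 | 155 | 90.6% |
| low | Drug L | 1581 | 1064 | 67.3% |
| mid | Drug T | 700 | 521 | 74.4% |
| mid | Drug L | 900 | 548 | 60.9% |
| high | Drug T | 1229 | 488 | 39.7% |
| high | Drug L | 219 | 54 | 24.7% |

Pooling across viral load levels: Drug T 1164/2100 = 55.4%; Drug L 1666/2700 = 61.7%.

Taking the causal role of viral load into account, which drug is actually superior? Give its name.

Viral load lies on the pathway drug → viral load → outcome, so adjusting for it blocks the indirect effect. For the total causal effect of drug, use the unadjusted pooled rates.
Pooled: Drug T 55.4% vs Drug L 61.7%; Drug L is higher overall.

Drug L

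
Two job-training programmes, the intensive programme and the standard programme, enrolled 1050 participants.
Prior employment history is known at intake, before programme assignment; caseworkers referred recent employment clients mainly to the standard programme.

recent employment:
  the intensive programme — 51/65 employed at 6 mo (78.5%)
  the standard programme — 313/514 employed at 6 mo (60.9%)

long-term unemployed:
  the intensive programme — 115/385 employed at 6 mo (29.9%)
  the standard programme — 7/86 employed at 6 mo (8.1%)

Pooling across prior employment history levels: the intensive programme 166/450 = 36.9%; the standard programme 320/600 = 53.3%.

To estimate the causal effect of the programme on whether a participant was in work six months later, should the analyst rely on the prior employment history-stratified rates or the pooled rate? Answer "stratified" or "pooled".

stratified

Here prior employment history is a common cause — it drives both which programme a case falls under and the outcome. The crude comparison mixes populations; the stratum-specific rates are the causally relevant ones.
Within each level — recent employment: 78.5% vs 60.9%; long-term unemployed: 29.9% vs 8.1% — the intensive programme is higher every time.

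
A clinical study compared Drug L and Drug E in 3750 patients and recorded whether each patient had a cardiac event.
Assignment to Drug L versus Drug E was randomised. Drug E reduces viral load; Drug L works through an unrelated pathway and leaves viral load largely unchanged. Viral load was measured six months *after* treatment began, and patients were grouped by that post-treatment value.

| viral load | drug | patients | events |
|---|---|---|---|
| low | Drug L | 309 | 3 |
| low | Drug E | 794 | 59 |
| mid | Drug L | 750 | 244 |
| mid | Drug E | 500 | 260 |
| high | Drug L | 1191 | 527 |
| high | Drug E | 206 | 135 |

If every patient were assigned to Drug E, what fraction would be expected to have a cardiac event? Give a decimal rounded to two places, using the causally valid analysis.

Viral load lies on the pathway drug → viral load → outcome, so adjusting for it blocks the indirect effect. For the total causal effect of drug, use the unadjusted pooled rates.
So P(outcome | do(Drug E)) is just the pooled rate for Drug E: 454/1500 = 0.303.

0.30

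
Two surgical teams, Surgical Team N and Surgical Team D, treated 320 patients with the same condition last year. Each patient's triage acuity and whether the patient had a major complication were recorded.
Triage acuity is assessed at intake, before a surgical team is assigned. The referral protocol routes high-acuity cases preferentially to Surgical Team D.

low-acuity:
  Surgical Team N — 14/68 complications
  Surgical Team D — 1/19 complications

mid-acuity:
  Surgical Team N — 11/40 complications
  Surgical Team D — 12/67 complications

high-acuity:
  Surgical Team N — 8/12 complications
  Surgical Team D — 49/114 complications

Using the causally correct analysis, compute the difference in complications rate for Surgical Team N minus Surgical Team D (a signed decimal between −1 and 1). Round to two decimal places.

The stratified and pooled comparisons disagree (Surgical Team D wins within each triage acuity; Surgical Team N wins overall), so the answer turns on the causal role of triage acuity.
Nothing the surgical team does changes triage acuity; the imbalance is an allocation artefact. With triage acuity also predicting the outcome, the pooled figure is confounded, and the within-stratum comparison is the causal one.
Adjusting over the population distribution of triage acuity: 0.272·(0.206−0.053) + 0.334·(0.275−0.179) + 0.394·(0.667−0.430) = +0.167.

+0.17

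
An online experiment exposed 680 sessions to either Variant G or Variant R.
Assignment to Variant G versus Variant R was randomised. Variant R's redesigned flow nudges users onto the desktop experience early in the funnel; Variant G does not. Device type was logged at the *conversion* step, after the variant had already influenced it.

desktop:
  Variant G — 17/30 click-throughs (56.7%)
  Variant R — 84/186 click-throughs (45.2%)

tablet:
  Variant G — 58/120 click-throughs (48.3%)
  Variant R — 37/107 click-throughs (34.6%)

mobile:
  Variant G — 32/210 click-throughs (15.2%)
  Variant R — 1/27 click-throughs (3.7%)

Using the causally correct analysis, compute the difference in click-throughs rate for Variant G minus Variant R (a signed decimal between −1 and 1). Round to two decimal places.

-0.08

Device type is downstream of the variant. One should not condition on a consequence of treatment, so the overall rates are the right comparison.
The causal difference is the pooled difference: 0.297 − 0.381 = -0.084.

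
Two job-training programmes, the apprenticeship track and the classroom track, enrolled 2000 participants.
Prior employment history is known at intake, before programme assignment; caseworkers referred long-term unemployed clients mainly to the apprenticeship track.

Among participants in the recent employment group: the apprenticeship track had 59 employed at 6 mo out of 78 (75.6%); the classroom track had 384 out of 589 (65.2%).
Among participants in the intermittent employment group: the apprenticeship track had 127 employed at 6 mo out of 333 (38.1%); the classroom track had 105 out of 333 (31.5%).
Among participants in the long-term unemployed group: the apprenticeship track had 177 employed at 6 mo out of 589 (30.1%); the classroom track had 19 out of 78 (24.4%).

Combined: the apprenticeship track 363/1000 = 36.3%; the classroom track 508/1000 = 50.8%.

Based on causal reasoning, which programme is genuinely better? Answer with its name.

the apprenticeship track

Within every prior employment history level the apprenticeship track has the higher rate, yet pooled the classroom track does — Simpson's reversal.
The imbalance in prior employment history arose from how participants were allocated, not from anything the programme did; and prior employment history independently affects the outcome. The pooled gap is confounded — condition on prior employment history.
Within each level — recent employment: 75.6% vs 65.2%; intermittent employment: 38.1% vs 31.5%; long-term unemployed: 30.1% vs 24.4% — the apprenticeship track is higher every time.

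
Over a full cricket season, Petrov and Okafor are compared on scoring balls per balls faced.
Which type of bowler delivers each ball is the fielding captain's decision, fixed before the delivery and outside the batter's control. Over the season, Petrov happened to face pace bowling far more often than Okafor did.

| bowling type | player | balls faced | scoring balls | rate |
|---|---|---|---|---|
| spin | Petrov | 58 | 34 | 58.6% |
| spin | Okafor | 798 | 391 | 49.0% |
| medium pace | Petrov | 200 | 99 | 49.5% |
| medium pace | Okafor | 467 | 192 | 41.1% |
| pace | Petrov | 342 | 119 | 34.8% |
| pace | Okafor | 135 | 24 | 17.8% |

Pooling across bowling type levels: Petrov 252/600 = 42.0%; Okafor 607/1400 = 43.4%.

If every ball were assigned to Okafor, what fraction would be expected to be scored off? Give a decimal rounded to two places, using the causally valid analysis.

The bowling type-specific comparison favours Petrov throughout, but the pooled figures favour Okafor. The question is whether to condition on bowling type.
Bowling type differs across players for reasons unrelated to any effect of the player itself, and it separately predicts the outcome — a classic confounder. We must compare within bowling type levels.
Standardising Okafor to the population bowling type mix: 0.428·391/798 + 0.334·192/467 + 0.238·24/135 = 0.389.

0.39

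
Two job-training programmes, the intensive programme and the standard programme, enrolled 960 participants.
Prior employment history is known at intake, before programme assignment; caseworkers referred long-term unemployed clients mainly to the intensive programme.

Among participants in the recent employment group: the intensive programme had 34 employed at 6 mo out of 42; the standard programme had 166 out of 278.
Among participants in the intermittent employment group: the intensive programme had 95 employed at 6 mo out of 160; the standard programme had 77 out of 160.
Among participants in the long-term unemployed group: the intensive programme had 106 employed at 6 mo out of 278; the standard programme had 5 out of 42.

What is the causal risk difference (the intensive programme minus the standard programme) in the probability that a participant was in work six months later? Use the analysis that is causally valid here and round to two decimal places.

Nothing the programme does changes prior employment history; the imbalance is an allocation artefact. With prior employment history also predicting the outcome, the pooled figure is confounded, and the within-stratum comparison is the causal one.
Adjusting over the population distribution of prior employment history: 0.333·(0.810−0.597) + 0.333·(0.594−0.481) + 0.333·(0.381−0.119) = +0.196.

+0.20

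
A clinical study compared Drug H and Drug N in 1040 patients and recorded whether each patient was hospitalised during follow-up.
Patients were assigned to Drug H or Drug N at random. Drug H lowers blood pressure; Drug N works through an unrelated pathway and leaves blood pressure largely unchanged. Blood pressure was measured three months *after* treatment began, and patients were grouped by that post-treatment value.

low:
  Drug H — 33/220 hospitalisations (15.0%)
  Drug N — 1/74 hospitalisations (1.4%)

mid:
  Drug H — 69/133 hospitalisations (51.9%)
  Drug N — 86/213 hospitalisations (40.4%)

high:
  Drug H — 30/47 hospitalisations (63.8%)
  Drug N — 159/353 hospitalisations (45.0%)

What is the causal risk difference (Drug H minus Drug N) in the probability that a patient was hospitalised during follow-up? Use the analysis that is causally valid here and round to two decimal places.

The stratified and pooled comparisons disagree (Drug N wins within each blood pressure; Drug H wins overall), so the answer turns on the causal role of blood pressure.
Blood pressure is recorded after the drug and is itself shifted by it — it sits on the causal path from drug to outcome. Conditioning on a mediator would strip out part of the effect we want; the pooled comparison gives the total causal effect.
The causal difference is the pooled difference: 0.330 − 0.384 = -0.054.

-0.05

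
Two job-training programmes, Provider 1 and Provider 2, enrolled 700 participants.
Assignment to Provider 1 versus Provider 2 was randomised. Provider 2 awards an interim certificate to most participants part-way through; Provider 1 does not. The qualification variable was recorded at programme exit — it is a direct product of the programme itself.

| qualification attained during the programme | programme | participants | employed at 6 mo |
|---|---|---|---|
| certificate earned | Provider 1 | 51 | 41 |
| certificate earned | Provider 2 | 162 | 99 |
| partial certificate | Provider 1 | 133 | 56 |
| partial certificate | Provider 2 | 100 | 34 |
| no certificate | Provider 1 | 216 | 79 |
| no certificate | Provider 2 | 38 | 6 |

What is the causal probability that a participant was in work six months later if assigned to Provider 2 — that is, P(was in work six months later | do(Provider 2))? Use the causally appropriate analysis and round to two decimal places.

0.46

The stratified and pooled comparisons disagree (Provider 1 wins within each qualification attained during the programme; Provider 2 wins overall), so the answer turns on the causal role of qualification attained during the programme.
Qualification attained during the programme lies on the pathway programme → qualification attained during the programme → outcome, so adjusting for it blocks the indirect effect. For the total causal effect of programme, use the unadjusted pooled rates.
So P(outcome | do(Provider 2)) is just the pooled rate for Provider 2: 139/300 = 0.463.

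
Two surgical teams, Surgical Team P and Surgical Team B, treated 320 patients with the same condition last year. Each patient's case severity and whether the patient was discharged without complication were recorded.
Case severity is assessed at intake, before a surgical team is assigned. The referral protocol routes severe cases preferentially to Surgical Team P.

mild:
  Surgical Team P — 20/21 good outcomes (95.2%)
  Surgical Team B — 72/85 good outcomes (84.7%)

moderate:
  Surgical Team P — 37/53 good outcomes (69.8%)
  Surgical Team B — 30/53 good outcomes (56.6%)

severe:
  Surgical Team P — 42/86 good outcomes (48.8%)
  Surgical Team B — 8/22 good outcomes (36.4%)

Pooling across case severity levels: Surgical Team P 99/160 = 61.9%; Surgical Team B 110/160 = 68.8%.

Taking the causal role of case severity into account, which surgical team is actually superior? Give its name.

Surgical Team P

Case severity is set before the surgical team has any effect — it is not caused by the surgical team — and it independently drives the outcome. That makes it a confounder, so the causal comparison is within case severity levels.
Within each level — mild: 95.2% vs 84.7%; moderate: 69.8% vs 56.6%; severe: 48.8% vs 36.4% — Surgical Team P is higher every time.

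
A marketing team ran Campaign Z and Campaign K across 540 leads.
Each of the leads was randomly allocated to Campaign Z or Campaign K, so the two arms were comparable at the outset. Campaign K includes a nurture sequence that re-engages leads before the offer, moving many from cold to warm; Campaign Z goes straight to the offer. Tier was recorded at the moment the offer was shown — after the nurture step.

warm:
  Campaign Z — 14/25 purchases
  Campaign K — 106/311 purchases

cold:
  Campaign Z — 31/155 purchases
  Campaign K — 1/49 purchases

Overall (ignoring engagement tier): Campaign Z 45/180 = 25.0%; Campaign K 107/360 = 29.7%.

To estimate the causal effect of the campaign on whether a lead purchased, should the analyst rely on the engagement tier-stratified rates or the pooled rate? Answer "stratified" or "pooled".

pooled

Within every engagement tier level Campaign Z has the higher rate, yet pooled Campaign K does — Simpson's reversal.
Engagement tier lies on the pathway campaign → engagement tier → outcome, so adjusting for it blocks the indirect effect. For the total causal effect of campaign, use the unadjusted pooled rates.
Pooled: Campaign Z 25.0% vs Campaign K 29.7%; Campaign K is higher overall.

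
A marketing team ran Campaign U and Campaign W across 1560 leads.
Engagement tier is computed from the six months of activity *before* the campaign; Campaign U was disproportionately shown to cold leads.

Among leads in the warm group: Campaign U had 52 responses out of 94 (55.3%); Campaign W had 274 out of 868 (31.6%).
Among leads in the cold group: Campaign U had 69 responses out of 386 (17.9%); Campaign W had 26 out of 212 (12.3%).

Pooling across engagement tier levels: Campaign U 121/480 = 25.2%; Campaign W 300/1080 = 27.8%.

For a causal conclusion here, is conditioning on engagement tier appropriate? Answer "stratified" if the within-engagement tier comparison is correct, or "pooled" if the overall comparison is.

stratified

The imbalance in engagement tier arose from how leads were allocated, not from anything the campaign did; and engagement tier independently affects the outcome. The pooled gap is confounded — condition on engagement tier.
Within each level — warm: 55.3% vs 31.6%; cold: 17.9% vs 12.3% — Campaign U is higher every time.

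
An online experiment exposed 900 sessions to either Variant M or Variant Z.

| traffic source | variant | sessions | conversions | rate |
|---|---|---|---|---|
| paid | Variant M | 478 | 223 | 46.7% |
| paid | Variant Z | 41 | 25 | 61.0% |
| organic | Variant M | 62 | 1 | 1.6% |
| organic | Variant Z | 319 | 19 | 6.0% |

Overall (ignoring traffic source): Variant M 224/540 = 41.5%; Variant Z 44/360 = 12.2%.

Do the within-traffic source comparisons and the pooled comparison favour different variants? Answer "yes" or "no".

Within each traffic source level (paid 46.7% vs 61.0%; organic 1.6% vs 6.0%), Variant Z has the higher rate every time. Pooled: 41.5% vs 12.2% — Variant M has the higher rate overall. The two comparisons disagree.

yes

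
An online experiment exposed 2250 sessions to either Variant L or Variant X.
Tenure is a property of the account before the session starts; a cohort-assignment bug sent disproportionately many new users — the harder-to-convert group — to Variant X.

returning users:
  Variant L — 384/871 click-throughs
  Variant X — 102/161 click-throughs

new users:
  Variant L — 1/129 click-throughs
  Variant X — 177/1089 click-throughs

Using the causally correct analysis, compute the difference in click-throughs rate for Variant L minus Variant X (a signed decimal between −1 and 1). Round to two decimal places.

Nothing the variant does changes user tenure; the imbalance is an allocation artefact. With user tenure also predicting the outcome, the pooled figure is confounded, and the within-stratum comparison is the causal one.
Adjusting over the population distribution of user tenure: 0.459·(0.441−0.634) + 0.541·(0.008−0.163) = -0.172.

-0.17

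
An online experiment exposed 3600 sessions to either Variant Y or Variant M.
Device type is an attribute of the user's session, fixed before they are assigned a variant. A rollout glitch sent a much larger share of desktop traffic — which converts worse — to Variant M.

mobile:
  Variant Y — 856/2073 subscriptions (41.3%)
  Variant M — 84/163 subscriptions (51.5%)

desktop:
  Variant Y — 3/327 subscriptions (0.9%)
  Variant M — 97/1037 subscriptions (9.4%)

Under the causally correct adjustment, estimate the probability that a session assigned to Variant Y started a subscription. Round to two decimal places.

0.26

Within every device type level Variant M has the higher rate, yet pooled Variant Y does — Simpson's reversal.
Device type differs across variants for reasons unrelated to any effect of the variant itself, and it separately predicts the outcome — a classic confounder. We must compare within device type levels.
Standardising Variant Y to the population device type mix: 0.621·856/2073 + 0.379·3/327 = 0.260.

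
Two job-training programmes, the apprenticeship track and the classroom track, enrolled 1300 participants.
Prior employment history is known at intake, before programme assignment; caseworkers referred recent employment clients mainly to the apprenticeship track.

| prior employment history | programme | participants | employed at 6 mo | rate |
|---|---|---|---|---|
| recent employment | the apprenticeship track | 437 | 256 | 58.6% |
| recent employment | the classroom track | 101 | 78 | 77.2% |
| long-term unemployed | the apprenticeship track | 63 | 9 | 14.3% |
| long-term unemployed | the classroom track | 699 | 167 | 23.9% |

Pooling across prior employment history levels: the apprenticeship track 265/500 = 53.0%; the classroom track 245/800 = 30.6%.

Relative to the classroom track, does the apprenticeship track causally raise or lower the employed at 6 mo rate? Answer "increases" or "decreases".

the classroom track is higher inside every prior employment history stratum but the apprenticeship track is higher in aggregate. Whether to stratify depends on how prior employment history relates to the programme.
Since prior employment history is a pre-existing factor (not a product of the programme) and it affects the outcome on its own, it is a confounder. The stratified rates, not the pooled rate, identify the causal effect.
Within each level — recent employment: 58.6% vs 77.2%; long-term unemployed: 14.3% vs 23.9% — the classroom track is higher every time.

decreases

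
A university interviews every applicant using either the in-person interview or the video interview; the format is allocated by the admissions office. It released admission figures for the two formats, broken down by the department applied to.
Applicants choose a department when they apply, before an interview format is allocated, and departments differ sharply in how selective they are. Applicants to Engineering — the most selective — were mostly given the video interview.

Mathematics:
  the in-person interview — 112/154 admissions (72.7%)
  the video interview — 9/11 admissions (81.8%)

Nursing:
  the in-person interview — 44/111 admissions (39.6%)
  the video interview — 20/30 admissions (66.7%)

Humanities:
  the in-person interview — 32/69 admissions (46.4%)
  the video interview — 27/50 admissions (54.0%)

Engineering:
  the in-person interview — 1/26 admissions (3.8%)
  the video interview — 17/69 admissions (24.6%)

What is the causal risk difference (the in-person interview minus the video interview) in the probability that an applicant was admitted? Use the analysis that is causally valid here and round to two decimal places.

Here department is a common cause — it drives both which interview format a case falls under and the outcome. The crude comparison mixes populations; the stratum-specific rates are the causally relevant ones.
Adjusting over the population distribution of department: 0.317·(0.727−0.818) + 0.271·(0.396−0.667) + 0.229·(0.464−0.540) + 0.183·(0.038−0.246) = -0.158.

-0.16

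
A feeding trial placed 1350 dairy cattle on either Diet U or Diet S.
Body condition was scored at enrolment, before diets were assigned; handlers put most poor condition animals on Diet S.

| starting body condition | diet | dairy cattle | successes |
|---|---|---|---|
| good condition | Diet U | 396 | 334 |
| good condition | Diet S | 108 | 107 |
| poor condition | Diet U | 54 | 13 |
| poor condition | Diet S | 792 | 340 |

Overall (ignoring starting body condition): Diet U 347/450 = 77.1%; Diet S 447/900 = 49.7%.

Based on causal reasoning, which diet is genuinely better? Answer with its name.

Diet S

Within every starting body condition level Diet S has the higher rate, yet pooled Diet U does — Simpson's reversal.
Starting body condition is set before the diet has any effect — it is not caused by the diet — and it independently drives the outcome. That makes it a confounder, so the causal comparison is within starting body condition levels.
Within each level — good condition: 84.3% vs 99.1%; poor condition: 24.1% vs 42.9% — Diet S is higher every time.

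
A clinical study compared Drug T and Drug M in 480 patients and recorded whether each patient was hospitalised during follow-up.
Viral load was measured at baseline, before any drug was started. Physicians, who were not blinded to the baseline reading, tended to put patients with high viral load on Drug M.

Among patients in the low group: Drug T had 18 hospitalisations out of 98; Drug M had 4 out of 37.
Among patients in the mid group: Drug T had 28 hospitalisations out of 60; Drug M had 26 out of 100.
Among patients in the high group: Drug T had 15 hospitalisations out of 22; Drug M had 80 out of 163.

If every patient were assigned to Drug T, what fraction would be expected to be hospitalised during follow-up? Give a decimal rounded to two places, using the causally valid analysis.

Within every viral load level Drug M has the lower rate, yet pooled Drug T does — Simpson's reversal.
Viral load satisfies the back-door criterion: it is not a descendant of the drug, and it blocks the spurious path from drug to outcome. Adjusting for it (i.e., using the within-viral load rates) gives the causal effect.
Standardising Drug T to the population viral load mix: 0.281·18/98 + 0.333·28/60 + 0.385·15/22 = 0.470.

0.47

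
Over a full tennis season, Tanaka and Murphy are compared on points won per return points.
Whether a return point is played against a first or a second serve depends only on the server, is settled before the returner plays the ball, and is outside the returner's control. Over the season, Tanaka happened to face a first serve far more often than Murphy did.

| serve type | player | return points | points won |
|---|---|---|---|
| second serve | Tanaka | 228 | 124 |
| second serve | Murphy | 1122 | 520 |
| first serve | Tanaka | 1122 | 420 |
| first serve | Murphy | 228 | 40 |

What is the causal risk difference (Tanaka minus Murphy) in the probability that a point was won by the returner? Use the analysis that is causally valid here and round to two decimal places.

+0.14

The stratified and pooled comparisons disagree (Tanaka wins within each serve type; Murphy wins overall), so the answer turns on the causal role of serve type.
Here serve type is a common cause — it drives both which player a case falls under and the outcome. The crude comparison mixes populations; the stratum-specific rates are the causally relevant ones.
Adjusting over the population distribution of serve type: 0.500·(0.544−0.463) + 0.500·(0.374−0.175) = +0.140.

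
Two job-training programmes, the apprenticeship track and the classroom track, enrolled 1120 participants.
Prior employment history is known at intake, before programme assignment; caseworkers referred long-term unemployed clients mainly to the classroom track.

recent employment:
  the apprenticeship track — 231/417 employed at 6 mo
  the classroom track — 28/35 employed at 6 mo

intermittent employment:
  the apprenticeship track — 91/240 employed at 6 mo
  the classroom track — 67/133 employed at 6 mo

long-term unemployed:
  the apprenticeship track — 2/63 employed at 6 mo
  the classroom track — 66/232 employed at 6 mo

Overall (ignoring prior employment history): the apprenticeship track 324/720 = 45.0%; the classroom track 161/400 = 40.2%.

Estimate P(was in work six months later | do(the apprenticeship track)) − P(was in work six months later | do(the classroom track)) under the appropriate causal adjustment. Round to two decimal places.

Prior employment history satisfies the back-door criterion: it is not a descendant of the programme, and it blocks the spurious path from programme to outcome. Adjusting for it (i.e., using the within-prior employment history rates) gives the causal effect.
Adjusting over the population distribution of prior employment history: 0.404·(0.554−0.800) + 0.333·(0.379−0.504) + 0.263·(0.032−0.284) = -0.207.

-0.21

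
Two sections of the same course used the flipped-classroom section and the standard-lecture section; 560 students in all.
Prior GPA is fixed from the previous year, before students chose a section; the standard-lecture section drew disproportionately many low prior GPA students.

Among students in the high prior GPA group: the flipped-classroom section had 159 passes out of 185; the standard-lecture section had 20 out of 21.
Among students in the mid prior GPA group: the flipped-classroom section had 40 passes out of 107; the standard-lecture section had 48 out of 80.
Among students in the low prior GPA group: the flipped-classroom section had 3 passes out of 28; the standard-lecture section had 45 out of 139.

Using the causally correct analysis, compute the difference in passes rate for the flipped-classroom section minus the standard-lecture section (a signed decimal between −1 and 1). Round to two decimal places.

The stratified and pooled comparisons disagree (the standard-lecture section wins within each prior GPA band; the flipped-classroom section wins overall), so the answer turns on the causal role of prior GPA band.
Prior GPA band differs across teaching methods for reasons unrelated to any effect of the teaching method itself, and it separately predicts the outcome — a classic confounder. We must compare within prior GPA band levels.
Adjusting over the population distribution of prior GPA band: 0.368·(0.859−0.952) + 0.334·(0.374−0.600) + 0.298·(0.107−0.324) = -0.174.

-0.17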